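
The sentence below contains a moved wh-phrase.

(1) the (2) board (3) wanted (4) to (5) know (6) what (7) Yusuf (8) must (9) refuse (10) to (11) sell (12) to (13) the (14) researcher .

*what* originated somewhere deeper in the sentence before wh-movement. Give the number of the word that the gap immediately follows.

Before movement: Yusuf must refuse to sell what to the researcher.
'what' functions as the direct object of 'sell'. Wh-movement fronts it, leaving a gap right after 'sell':
The board wanted to know what Yusuf must refuse to sell ___ to the researcher.
'sell' is word 11.

11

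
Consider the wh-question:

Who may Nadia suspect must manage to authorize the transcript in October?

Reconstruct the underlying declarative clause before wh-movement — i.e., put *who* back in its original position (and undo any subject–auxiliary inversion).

Nadia may suspect who must manage to authorize the transcript in October.

The filler 'who' is interpreted as the subject of the clause embedded under 'suspect'. Wh-movement fronts it, leaving a gap right after 'suspect':
Who may Nadia suspect ___ must manage to authorize the transcript in October?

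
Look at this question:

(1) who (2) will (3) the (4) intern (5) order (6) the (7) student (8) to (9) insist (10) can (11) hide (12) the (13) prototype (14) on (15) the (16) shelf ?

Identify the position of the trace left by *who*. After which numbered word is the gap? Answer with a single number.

9

Pre-movement form: The intern will order the student to insist who can hide the prototype on the shelf.
The filler 'who' is interpreted as the subject of the clause embedded under 'insist'. It moves to the left edge, and the trace sits right after 'insist':
Who will the intern order the student to insist ___ can hide the prototype on the shelf?
'insist' is word 9.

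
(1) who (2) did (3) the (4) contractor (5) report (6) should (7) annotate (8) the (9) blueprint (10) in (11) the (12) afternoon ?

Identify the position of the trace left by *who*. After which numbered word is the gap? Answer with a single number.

Underlying clause: The contractor did report who should annotate the blueprint in the afternoon.
'who' is the subject of the clause embedded under 'report'. It moves to the left edge, and the trace sits right after 'report':
Who did the contractor report ___ should annotate the blueprint in the afternoon?
'report' is word 5.

5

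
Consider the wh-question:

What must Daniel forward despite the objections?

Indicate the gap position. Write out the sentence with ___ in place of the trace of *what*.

What must Daniel forward ___ despite the objections?

Before movement: Daniel must forward what despite the objections.
'what' is the direct object of 'forward'. The gap is right after 'forward'.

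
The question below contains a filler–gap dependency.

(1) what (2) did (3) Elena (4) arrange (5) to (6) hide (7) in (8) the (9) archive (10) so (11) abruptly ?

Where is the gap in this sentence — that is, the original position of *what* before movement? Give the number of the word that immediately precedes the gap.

6

In situ: Elena did arrange to hide what in the archive so abruptly.
The filler 'what' is interpreted as the direct object of 'hide'. It moves to the left edge, and the trace sits right after 'hide':
What did Elena arrange to hide ___ in the archive so abruptly?
'hide' is word 6.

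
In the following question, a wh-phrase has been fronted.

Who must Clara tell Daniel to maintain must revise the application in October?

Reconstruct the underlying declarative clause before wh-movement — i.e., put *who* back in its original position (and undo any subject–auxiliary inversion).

Clara must tell Daniel to maintain who must revise the application in October.

'who' functions as the subject of the clause embedded under 'maintain'. Fronting leaves a gap immediately after 'maintain':
Who must Clara tell Daniel to maintain ___ must revise the application in October?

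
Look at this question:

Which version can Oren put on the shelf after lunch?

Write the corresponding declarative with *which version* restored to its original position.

'which version' is the direct object of 'put'. It moves to the left edge, and the trace sits right after 'put':
Which version can Oren put ___ on the shelf after lunch?

Oren can put which version on the shelf after lunch.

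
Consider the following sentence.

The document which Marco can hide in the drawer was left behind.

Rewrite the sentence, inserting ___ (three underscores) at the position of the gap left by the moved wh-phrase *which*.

The document which Marco can hide ___ in the drawer was left behind.

'which' is the direct object of 'hide'. The gap is right after 'hide'.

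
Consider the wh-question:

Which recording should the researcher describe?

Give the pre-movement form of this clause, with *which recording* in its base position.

'which recording' functions as the direct object of 'describe'. Wh-movement fronts it, leaving a gap right after 'describe':
Which recording should the researcher describe ___?

The researcher should describe which recording.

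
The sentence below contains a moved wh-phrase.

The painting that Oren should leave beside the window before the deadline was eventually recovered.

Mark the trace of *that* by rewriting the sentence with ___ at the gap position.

'that' is the direct object of 'leave'. The gap is right after 'leave'.

The painting that Oren should leave ___ beside the window before the deadline was eventually recovered.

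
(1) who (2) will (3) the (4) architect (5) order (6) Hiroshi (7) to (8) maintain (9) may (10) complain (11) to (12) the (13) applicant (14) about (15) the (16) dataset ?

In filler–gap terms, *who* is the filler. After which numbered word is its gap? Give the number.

Before movement: The architect will order Hiroshi to maintain who may complain to the applicant about the dataset.
'who' functions as the subject of the clause embedded under 'maintain'. It moves to the left edge, and the trace sits right after 'maintain':
Who will the architect order Hiroshi to maintain ___ may complain to the applicant about the dataset?
'maintain' is word 8.

8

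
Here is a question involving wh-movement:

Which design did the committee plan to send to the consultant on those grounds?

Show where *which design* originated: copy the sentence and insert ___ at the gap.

Which design did the committee plan to send ___ to the consultant on those grounds?

Before movement: The committee did plan to send which design to the consultant on those grounds.
The filler 'which design' is interpreted as the direct object of 'send'. The gap is right after 'send'.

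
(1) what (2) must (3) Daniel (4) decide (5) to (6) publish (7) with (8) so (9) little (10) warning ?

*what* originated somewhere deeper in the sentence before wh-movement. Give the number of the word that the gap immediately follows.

Underlying clause: Daniel must decide to publish what with so little warning.
'what' is the direct object of 'publish'. It moves to the left edge, and the trace sits right after 'publish':
What must Daniel decide to publish ___ with so little warning?
'publish' is word 6.

6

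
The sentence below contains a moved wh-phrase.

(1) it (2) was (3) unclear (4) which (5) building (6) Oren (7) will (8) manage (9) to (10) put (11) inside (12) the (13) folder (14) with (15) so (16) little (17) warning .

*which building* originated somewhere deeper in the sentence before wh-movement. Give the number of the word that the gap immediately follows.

Before movement: Oren will manage to put which building inside the folder with so little warning.
'which building' is the direct object of 'put'. It moves to the left edge, and the trace sits right after 'put':
It was unclear which building Oren will manage to put ___ inside the folder with so little warning.
'put' is word 10.

10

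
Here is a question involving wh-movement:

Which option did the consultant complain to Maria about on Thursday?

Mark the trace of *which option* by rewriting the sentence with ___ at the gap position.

Which option did the consultant complain to Maria about ___ on Thursday?

Before movement: The consultant did complain to Maria about which option on Thursday.
The filler 'which option' is interpreted as the object of the preposition 'about'. The gap is right after 'about'.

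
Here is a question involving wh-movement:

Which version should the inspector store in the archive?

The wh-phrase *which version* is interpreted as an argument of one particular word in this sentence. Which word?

store

Underlying clause: The inspector should store which version in the archive.
The filler 'which version' is interpreted as the direct object of 'store'. Wh-movement fronts it, leaving a gap right after 'store':
Which version should the inspector store ___ in the archive?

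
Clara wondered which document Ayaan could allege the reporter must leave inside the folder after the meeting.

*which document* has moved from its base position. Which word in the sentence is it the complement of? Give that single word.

Pre-movement form: Ayaan could allege the reporter must leave which document inside the folder after the meeting.
The filler 'which document' is interpreted as the direct object of 'leave'. Fronting leaves a gap immediately after 'leave':
Clara wondered which document Ayaan could allege the reporter must leave ___ inside the folder after the meeting.

leave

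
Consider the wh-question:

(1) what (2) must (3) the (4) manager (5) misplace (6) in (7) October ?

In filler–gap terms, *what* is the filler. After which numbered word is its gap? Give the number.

5

Underlying clause: The manager must misplace what in October.
The filler 'what' is interpreted as the direct object of 'misplace'. It moves to the left edge, and the trace sits right after 'misplace':
What must the manager misplace ___ in October?
'misplace' is word 5.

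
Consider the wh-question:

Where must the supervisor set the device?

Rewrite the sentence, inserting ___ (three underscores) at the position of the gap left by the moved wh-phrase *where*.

Where must the supervisor set the device ___?

Pre-movement form: The supervisor must set the device where.
'where' functions as the locative complement of 'set'. The gap is right after 'device'.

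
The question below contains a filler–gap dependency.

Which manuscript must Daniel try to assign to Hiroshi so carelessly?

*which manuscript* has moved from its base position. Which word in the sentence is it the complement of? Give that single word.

assign

Underlying clause: Daniel must try to assign which manuscript to Hiroshi so carelessly.
'which manuscript' is the direct object of 'assign'. Wh-movement fronts it, leaving a gap right after 'assign':
Which manuscript must Daniel try to assign ___ to Hiroshi so carelessly?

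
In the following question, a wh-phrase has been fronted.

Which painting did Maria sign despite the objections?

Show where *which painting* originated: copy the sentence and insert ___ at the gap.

Which painting did Maria sign ___ despite the objections?

Before movement: Maria did sign which painting despite the objections.
The filler 'which painting' is interpreted as the direct object of 'sign'. The gap is right after 'sign'.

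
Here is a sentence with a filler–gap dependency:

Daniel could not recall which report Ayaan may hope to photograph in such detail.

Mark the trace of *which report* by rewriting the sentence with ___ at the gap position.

Before movement: Ayaan may hope to photograph which report in such detail.
'which report' functions as the direct object of 'photograph'. The gap is right after 'photograph'.

Daniel could not recall which report Ayaan may hope to photograph ___ in such detail.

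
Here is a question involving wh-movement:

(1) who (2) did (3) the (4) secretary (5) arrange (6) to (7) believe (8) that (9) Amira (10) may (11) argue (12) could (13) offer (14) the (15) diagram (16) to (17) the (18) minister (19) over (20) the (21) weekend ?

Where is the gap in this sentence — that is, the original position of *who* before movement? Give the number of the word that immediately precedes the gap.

Pre-movement form: The secretary did arrange to believe that Amira may argue who could offer the diagram to the minister over the weekend.
'who' is the subject of the clause embedded under 'argue'. It moves to the left edge, and the trace sits right after 'argue':
Who did the secretary arrange to believe that Amira may argue ___ could offer the diagram to the minister over the weekend?
'argue' is word 11.

11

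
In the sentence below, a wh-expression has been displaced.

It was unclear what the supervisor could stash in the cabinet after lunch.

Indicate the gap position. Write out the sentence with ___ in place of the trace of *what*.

In situ: The supervisor could stash what in the cabinet after lunch.
'what' functions as the direct object of 'stash'. The gap is right after 'stash'.

It was unclear what the supervisor could stash ___ in the cabinet after lunch.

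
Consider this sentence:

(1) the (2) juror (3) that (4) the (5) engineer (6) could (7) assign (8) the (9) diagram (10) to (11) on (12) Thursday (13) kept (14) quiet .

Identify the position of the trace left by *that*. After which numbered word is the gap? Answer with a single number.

10

'that' is the object of the preposition 'to' (recipient of 'assign'). Wh-movement fronts it, leaving a gap right after 'to':
The juror that the engineer could assign the diagram to ___ on Thursday kept quiet.
'to' is word 10.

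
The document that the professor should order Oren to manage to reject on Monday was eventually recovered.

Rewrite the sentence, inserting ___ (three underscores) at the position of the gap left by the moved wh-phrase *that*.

The document that the professor should order Oren to manage to reject ___ on Monday was eventually recovered.

'that' functions as the direct object of 'reject'. The gap is right after 'reject'.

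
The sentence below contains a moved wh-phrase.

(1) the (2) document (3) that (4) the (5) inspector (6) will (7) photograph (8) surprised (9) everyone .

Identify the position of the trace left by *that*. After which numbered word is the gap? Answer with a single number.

'that' is the direct object of 'photograph'. Wh-movement fronts it, leaving a gap right after 'photograph':
The document that the inspector will photograph ___ surprised everyone.
'photograph' is word 7.

7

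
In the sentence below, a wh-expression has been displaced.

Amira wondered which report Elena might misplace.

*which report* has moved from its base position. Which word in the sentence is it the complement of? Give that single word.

misplace

Pre-movement form: Elena might misplace which report.
The filler 'which report' is interpreted as the direct object of 'misplace'. It moves to the left edge, and the trace sits right after 'misplace':
Amira wondered which report Elena might misplace ___.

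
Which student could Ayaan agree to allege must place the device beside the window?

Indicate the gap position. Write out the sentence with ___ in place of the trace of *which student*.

Underlying clause: Ayaan could agree to allege which student must place the device beside the window.
'which student' is the subject of the clause embedded under 'allege'. The gap is right after 'allege'.

Which student could Ayaan agree to allege ___ must place the device beside the window?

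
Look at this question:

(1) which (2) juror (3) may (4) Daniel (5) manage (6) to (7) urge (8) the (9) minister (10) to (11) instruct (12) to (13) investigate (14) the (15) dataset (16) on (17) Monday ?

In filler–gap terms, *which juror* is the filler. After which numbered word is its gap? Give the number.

11

Before movement: Daniel may manage to urge the minister to instruct which juror to investigate the dataset on Monday.
The filler 'which juror' is interpreted as the direct object of 'instruct'. It moves to the left edge, and the trace sits right after 'instruct':
Which juror may Daniel manage to urge the minister to instruct ___ to investigate the dataset on Monday?
'instruct' is word 11.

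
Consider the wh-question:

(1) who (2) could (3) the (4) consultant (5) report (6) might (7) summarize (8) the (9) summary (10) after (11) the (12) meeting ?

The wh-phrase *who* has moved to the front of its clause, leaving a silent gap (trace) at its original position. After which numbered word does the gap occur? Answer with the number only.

Pre-movement form: The consultant could report who might summarize the summary after the meeting.
The filler 'who' is interpreted as the subject of the clause embedded under 'report'. Wh-movement fronts it, leaving a gap right after 'report':
Who could the consultant report ___ might summarize the summary after the meeting?
'report' is word 5.

5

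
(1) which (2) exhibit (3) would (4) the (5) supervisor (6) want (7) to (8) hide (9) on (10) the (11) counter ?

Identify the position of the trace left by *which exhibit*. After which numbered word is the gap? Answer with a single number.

Pre-movement form: The supervisor would want to hide which exhibit on the counter.
'which exhibit' functions as the direct object of 'hide'. It moves to the left edge, and the trace sits right after 'hide':
Which exhibit would the supervisor want to hide ___ on the counter?
'hide' is word 8.

8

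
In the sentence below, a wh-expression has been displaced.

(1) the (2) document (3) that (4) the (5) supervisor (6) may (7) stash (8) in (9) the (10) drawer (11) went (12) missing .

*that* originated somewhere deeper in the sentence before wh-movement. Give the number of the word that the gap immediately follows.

7

The filler 'that' is interpreted as the direct object of 'stash'. Wh-movement fronts it, leaving a gap right after 'stash':
The document that the supervisor may stash ___ in the drawer went missing.
'stash' is word 7.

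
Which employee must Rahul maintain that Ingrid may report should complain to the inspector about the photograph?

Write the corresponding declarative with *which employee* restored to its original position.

Rahul must maintain that Ingrid may report which employee should complain to the inspector about the photograph.

'which employee' is the subject of the clause embedded under 'report'. It moves to the left edge, and the trace sits right after 'report':
Which employee must Rahul maintain that Ingrid may report ___ should complain to the inspector about the photograph?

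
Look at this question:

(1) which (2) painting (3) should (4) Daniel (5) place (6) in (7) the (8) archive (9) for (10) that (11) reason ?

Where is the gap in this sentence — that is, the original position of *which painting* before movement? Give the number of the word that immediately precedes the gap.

5

In situ: Daniel should place which painting in the archive for that reason.
'which painting' is the direct object of 'place'. It moves to the left edge, and the trace sits right after 'place':
Which painting should Daniel place ___ in the archive for that reason?
'place' is word 5.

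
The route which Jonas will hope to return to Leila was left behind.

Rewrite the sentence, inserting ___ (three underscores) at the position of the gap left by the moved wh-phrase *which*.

The route which Jonas will hope to return ___ to Leila was left behind.

'which' is the direct object of 'return'. The gap is right after 'return'.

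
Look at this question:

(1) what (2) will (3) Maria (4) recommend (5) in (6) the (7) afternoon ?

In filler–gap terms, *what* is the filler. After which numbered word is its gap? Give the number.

Underlying clause: Maria will recommend what in the afternoon.
'what' functions as the direct object of 'recommend'. Fronting leaves a gap immediately after 'recommend':
What will Maria recommend ___ in the afternoon?
'recommend' is word 4.

4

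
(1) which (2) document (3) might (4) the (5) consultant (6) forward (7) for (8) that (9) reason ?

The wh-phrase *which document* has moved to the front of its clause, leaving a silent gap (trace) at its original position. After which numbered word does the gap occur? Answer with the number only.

Pre-movement form: The consultant might forward which document for that reason.
'which document' functions as the direct object of 'forward'. Fronting leaves a gap immediately after 'forward':
Which document might the consultant forward ___ for that reason?
'forward' is word 6.

6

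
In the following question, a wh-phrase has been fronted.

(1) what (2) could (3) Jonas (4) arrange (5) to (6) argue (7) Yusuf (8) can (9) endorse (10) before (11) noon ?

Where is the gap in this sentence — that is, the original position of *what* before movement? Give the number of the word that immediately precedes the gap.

9

Before movement: Jonas could arrange to argue Yusuf can endorse what before noon.
'what' is the direct object of 'endorse'. Wh-movement fronts it, leaving a gap right after 'endorse':
What could Jonas arrange to argue Yusuf can endorse ___ before noon?
'endorse' is word 9.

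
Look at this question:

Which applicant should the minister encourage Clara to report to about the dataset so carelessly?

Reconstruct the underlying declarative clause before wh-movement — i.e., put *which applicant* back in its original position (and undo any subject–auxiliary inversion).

'which applicant' is the object of the preposition 'to'. It moves to the left edge, and the trace sits right after 'to':
Which applicant should the minister encourage Clara to report to ___ about the dataset so carelessly?

The minister should encourage Clara to report to which applicant about the dataset so carelessly.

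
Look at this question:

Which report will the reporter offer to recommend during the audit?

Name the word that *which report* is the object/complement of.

Before movement: The reporter will offer to recommend which report during the audit.
'which report' is the direct object of 'recommend'. Wh-movement fronts it, leaving a gap right after 'recommend':
Which report will the reporter offer to recommend ___ during the audit?

recommend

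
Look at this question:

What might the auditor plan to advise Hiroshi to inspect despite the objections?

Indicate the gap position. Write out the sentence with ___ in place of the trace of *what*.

What might the auditor plan to advise Hiroshi to inspect ___ despite the objections?

In situ: The auditor might plan to advise Hiroshi to inspect what despite the objections.
'what' functions as the direct object of 'inspect'. The gap is right after 'inspect'.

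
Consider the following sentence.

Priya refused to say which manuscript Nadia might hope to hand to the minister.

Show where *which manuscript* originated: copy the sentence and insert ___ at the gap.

Priya refused to say which manuscript Nadia might hope to hand ___ to the minister.

Before movement: Nadia might hope to hand which manuscript to the minister.
'which manuscript' functions as the direct object of 'hand'. The gap is right after 'hand'.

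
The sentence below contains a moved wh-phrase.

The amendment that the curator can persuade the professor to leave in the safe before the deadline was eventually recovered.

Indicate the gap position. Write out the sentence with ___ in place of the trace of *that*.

The amendment that the curator can persuade the professor to leave ___ in the safe before the deadline was eventually recovered.

'that' is the direct object of 'leave'. The gap is right after 'leave'.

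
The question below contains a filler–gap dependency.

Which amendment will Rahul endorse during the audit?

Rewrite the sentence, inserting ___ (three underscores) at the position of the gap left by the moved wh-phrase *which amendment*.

Pre-movement form: Rahul will endorse which amendment during the audit.
The filler 'which amendment' is interpreted as the direct object of 'endorse'. The gap is right after 'endorse'.

Which amendment will Rahul endorse ___ during the audit?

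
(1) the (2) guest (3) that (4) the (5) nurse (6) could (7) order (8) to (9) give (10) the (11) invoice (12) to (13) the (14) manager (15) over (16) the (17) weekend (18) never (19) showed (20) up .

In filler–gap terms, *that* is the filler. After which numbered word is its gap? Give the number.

7

'that' functions as the direct object of 'order'. Fronting leaves a gap immediately after 'order':
The guest that the nurse could order ___ to give the invoice to the manager over the weekend never showed up.
'order' is word 7.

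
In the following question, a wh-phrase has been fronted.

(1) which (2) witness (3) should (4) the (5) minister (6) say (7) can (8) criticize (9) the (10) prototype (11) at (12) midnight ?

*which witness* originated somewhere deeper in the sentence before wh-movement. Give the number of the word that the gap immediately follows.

6

In situ: The minister should say which witness can criticize the prototype at midnight.
'which witness' is the subject of the clause embedded under 'say'. It moves to the left edge, and the trace sits right after 'say':
Which witness should the minister say ___ can criticize the prototype at midnight?
'say' is word 6.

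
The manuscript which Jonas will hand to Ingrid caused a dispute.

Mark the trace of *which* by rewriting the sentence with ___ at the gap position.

The manuscript which Jonas will hand ___ to Ingrid caused a dispute.

'which' functions as the direct object of 'hand'. The gap is right after 'hand'.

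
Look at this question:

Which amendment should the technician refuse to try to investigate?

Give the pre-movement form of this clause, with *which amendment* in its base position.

'which amendment' functions as the direct object of 'investigate'. Wh-movement fronts it, leaving a gap right after 'investigate':
Which amendment should the technician refuse to try to investigate ___?

The technician should refuse to try to investigate which amendment.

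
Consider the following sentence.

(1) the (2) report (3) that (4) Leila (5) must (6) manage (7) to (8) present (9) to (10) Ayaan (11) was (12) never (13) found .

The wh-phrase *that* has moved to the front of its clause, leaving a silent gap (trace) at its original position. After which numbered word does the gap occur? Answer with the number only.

'that' is the direct object of 'present'. It moves to the left edge, and the trace sits right after 'present':
The report that Leila must manage to present ___ to Ayaan was never found.
'present' is word 8.

8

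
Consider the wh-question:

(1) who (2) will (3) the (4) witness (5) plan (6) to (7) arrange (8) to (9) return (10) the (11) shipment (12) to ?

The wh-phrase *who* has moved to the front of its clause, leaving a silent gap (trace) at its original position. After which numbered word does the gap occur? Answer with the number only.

Before movement: The witness will plan to arrange to return the shipment to who.
'who' functions as the object of the preposition 'to' (recipient of 'return'). Fronting leaves a gap immediately after 'to':
Who will the witness plan to arrange to return the shipment to ___?
'to' is word 12.

12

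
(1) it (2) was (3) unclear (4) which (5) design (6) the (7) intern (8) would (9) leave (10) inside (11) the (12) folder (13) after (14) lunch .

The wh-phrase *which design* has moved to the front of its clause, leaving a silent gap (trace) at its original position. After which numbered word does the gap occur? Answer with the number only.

Underlying clause: The intern would leave which design inside the folder after lunch.
The filler 'which design' is interpreted as the direct object of 'leave'. Fronting leaves a gap immediately after 'leave':
It was unclear which design the intern would leave ___ inside the folder after lunch.
'leave' is word 9.

9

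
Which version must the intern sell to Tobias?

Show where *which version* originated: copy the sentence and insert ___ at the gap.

Underlying clause: The intern must sell which version to Tobias.
The filler 'which version' is interpreted as the direct object of 'sell'. The gap is right after 'sell'.

Which version must the intern sell ___ to Tobias?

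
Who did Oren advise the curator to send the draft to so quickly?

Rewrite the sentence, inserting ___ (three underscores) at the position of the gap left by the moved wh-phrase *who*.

Who did Oren advise the curator to send the draft to ___ so quickly?

Underlying clause: Oren did advise the curator to send the draft to who so quickly.
'who' functions as the object of the preposition 'to' (recipient of 'send'). The gap is right after 'to'.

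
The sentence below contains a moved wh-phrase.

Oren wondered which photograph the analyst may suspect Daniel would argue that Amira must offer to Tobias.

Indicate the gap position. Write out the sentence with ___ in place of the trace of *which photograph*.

Oren wondered which photograph the analyst may suspect Daniel would argue that Amira must offer ___ to Tobias.

Pre-movement form: The analyst may suspect Daniel would argue that Amira must offer which photograph to Tobias.
'which photograph' is the direct object of 'offer'. The gap is right after 'offer'.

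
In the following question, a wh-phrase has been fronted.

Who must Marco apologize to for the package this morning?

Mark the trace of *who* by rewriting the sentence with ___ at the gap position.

Who must Marco apologize to ___ for the package this morning?

Before movement: Marco must apologize to who for the package this morning.
The filler 'who' is interpreted as the object of the preposition 'to'. The gap is right after 'to'.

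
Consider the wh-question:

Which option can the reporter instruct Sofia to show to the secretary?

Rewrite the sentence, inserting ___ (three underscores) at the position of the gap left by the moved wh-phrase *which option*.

In situ: The reporter can instruct Sofia to show which option to the secretary.
'which option' functions as the direct object of 'show'. The gap is right after 'show'.

Which option can the reporter instruct Sofia to show ___ to the secretary?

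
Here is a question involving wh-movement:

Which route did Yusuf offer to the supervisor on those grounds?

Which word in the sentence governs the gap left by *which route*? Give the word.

offer

Pre-movement form: Yusuf did offer which route to the supervisor on those grounds.
'which route' is the direct object of 'offer'. Wh-movement fronts it, leaving a gap right after 'offer':
Which route did Yusuf offer ___ to the supervisor on those grounds?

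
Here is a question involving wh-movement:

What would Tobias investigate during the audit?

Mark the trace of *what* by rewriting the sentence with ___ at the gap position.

Pre-movement form: Tobias would investigate what during the audit.
'what' functions as the direct object of 'investigate'. The gap is right after 'investigate'.

What would Tobias investigate ___ during the audit?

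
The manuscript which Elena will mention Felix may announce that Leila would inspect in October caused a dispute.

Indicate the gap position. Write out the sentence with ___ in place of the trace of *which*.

'which' functions as the direct object of 'inspect'. The gap is right after 'inspect'.

The manuscript which Elena will mention Felix may announce that Leila would inspect ___ in October caused a dispute.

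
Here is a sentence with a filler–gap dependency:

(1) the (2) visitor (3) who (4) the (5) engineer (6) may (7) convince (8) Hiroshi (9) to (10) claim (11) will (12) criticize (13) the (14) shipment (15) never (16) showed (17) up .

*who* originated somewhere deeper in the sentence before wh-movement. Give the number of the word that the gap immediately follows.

The filler 'who' is interpreted as the subject of the clause embedded under 'claim'. Fronting leaves a gap immediately after 'claim':
The visitor who the engineer may convince Hiroshi to claim ___ will criticize the shipment never showed up.
'claim' is word 10.

10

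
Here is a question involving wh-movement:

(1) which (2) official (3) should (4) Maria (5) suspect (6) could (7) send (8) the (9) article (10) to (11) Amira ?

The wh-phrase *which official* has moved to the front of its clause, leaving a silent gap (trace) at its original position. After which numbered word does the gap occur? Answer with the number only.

5

Underlying clause: Maria should suspect which official could send the article to Amira.
'which official' is the subject of the clause embedded under 'suspect'. It moves to the left edge, and the trace sits right after 'suspect':
Which official should Maria suspect ___ could send the article to Amira?
'suspect' is word 5.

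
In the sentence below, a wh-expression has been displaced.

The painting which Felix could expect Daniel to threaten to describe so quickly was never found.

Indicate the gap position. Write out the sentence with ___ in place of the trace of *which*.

'which' functions as the direct object of 'describe'. The gap is right after 'describe'.

The painting which Felix could expect Daniel to threaten to describe ___ so quickly was never found.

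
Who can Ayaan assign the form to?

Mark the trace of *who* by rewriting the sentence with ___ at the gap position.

Underlying clause: Ayaan can assign the form to who.
'who' functions as the object of the preposition 'to' (recipient of 'assign'). The gap is right after 'to'.

Who can Ayaan assign the form to ___?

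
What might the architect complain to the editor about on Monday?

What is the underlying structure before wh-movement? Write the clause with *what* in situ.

'what' functions as the object of the preposition 'about'. It moves to the left edge, and the trace sits right after 'about':
What might the architect complain to the editor about ___ on Monday?

The architect might complain to the editor about what on Monday.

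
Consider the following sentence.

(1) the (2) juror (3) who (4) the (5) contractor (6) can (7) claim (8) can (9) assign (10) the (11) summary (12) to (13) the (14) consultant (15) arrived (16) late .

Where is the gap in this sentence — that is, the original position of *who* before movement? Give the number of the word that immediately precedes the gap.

'who' is the subject of the clause embedded under 'claim'. It moves to the left edge, and the trace sits right after 'claim':
The juror who the contractor can claim ___ can assign the summary to the consultant arrived late.
'claim' is word 7.

7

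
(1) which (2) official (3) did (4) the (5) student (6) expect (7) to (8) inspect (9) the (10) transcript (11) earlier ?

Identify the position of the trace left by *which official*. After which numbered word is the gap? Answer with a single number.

Before movement: The student did expect which official to inspect the transcript earlier.
'which official' is the direct object of 'expect'. Wh-movement fronts it, leaving a gap right after 'expect':
Which official did the student expect ___ to inspect the transcript earlier?
'expect' is word 6.

6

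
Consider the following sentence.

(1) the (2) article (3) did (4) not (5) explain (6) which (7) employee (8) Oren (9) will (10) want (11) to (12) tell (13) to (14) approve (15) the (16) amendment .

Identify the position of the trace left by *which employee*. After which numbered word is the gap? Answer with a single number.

In situ: Oren will want to tell which employee to approve the amendment.
The filler 'which employee' is interpreted as the direct object of 'tell'. Fronting leaves a gap immediately after 'tell':
The article did not explain which employee Oren will want to tell ___ to approve the amendment.
'tell' is word 12.

12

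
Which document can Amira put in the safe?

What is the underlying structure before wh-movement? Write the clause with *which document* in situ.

'which document' is the direct object of 'put'. Fronting leaves a gap immediately after 'put':
Which document can Amira put ___ in the safe?

Amira can put which document in the safe.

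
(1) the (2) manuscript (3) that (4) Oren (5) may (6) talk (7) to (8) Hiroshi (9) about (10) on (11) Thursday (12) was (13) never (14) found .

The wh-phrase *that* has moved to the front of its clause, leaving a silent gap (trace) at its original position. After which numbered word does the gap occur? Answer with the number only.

9

'that' is the object of the preposition 'about'. Wh-movement fronts it, leaving a gap right after 'about':
The manuscript that Oren may talk to Hiroshi about ___ on Thursday was never found.
'about' is word 9.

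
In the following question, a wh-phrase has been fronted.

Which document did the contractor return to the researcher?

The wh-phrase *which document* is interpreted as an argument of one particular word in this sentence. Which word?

Pre-movement form: The contractor did return which document to the researcher.
'which document' functions as the direct object of 'return'. It moves to the left edge, and the trace sits right after 'return':
Which document did the contractor return ___ to the researcher?

return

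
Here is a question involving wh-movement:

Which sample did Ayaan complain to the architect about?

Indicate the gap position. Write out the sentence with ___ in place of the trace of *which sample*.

Which sample did Ayaan complain to the architect about ___?

Before movement: Ayaan did complain to the architect about which sample.
'which sample' functions as the object of the preposition 'about'. The gap is right after 'about'.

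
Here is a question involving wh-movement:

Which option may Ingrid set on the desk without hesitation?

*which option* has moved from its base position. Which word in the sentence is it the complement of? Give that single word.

set

Underlying clause: Ingrid may set which option on the desk without hesitation.
'which option' is the direct object of 'set'. Fronting leaves a gap immediately after 'set':
Which option may Ingrid set ___ on the desk without hesitation?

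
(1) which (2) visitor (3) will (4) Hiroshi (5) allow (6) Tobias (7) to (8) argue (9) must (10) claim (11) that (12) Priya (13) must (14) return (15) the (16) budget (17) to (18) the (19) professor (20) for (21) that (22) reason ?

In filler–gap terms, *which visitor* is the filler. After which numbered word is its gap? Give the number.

8

Before movement: Hiroshi will allow Tobias to argue which visitor must claim that Priya must return the budget to the professor for that reason.
'which visitor' is the subject of the clause embedded under 'argue'. Fronting leaves a gap immediately after 'argue':
Which visitor will Hiroshi allow Tobias to argue ___ must claim that Priya must return the budget to the professor for that reason?
'argue' is word 8.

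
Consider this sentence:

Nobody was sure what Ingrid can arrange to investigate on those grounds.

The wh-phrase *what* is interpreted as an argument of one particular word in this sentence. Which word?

Underlying clause: Ingrid can arrange to investigate what on those grounds.
'what' functions as the direct object of 'investigate'. It moves to the left edge, and the trace sits right after 'investigate':
Nobody was sure what Ingrid can arrange to investigate ___ on those grounds.

investigate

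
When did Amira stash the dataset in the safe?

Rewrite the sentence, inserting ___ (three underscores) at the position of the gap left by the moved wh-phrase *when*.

Pre-movement form: Amira did stash the dataset in the safe when.
The filler 'when' is interpreted as the temporal adjunct. The gap is right after 'safe'.

When did Amira stash the dataset in the safe ___?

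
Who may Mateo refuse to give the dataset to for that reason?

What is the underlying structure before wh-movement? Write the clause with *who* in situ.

'who' is the object of the preposition 'to' (recipient of 'give'). It moves to the left edge, and the trace sits right after 'to':
Who may Mateo refuse to give the dataset to ___ for that reason?

Mateo may refuse to give the dataset to who for that reason.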